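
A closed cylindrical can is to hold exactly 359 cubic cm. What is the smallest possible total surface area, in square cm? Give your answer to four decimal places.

279.6260

With radius r and height h, πr²h = 359 so h = 359/(πr²), and S(r) = 2πr² + 2πrh = 2πr² + 2·359/r.
S'(r) = 4πr − 2·359/r² = 0 ⇒ r³ = 359/(2π), so r ≈ 3.8516 and h = 2r ≈ 7.7031.
S''(r) = 4π + 4·359/r³ > 0, so this is the minimum; S ≈ 279.6260.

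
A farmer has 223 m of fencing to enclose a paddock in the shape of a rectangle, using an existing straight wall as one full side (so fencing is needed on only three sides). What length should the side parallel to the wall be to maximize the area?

223/2

Let the sides perpendicular to the wall have length x and the parallel side y, so 2x + y = 223 and the area is A = xy = x(223 − 2x).
A'(x) = 223 − 4x = 0 gives x = 223/4, and A''(x) = −4 < 0 confirms a maximum.
Then y = 223 − 2·223/4 = 223/2 and A = 49729/8.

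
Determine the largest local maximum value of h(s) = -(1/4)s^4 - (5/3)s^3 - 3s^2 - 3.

h'(s) = -s^3 - 5s^2 - 6s. Setting h'(s) = 0 gives s ∈ {-3, -2, 0}.
Since h''(s) = -3s^2 - 10s - 6, we get h''(-3) = -3 < 0 ⇒ local maximum; h''(-2) = 2 > 0 ⇒ local minimum; h''(0) = -6 < 0 ⇒ local maximum.
Thus h has its largest local maximum at s = 0, with value -3.

-3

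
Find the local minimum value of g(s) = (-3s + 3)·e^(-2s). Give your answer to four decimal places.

-0.0747

Differentiating with the product rule gives g'(s) = (6s - 9)·e^(-2s). Since e^(-2s) > 0, the only critical point is s = 3/2.
g''(3/2) has the same sign as 6 > 0, so this is a local minimum.
g(3/2) = (-3/2)·e^(-3) ≈ -0.0747.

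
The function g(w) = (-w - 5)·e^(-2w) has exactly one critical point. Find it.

By the product rule, g'(w) = (2w + 9)·e^(-2w). Since e^(-2w) > 0, the only critical point is w = -9/2.
g''(-9/2) has the same sign as 2 > 0, so this is a local minimum.
g(-9/2) = (-1/2)·e^(9) ≈ -4051.5420.

-9/2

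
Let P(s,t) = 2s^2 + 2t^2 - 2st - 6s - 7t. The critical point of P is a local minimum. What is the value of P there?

-127/6

∂P/∂s = 4s - 2t - 6 = 0 and ∂P/∂t = -2s + 4t - 7 = 0, so (s, t) = (19/6, 10/3).
The Hessian has P_{ss} = 4, P_{tt} = 4, P_{st} = -2, giving D = 12 > 0 with P_{ss} > 0, so the point is a local minimum.
P(19/6, 10/3) = -127/6.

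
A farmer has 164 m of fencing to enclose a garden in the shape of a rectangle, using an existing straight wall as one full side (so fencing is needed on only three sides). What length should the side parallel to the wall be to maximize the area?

Let the sides perpendicular to the wall have length x and the parallel side y, so 2x + y = 164 and the area is A = xy = x(164 − 2x).
A'(x) = 164 − 4x = 0 gives x = 41, and A''(x) = −4 < 0 confirms a maximum.
Then y = 164 − 2·41 = 82 and A = 3362.

82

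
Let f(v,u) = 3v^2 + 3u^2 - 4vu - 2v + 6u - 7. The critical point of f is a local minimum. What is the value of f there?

∂f/∂v = 6v - 4u - 2 = 0 and ∂f/∂u = -4v + 6u + 6 = 0, so (v, u) = (-3/5, -7/5).
The Hessian has f_{vv} = 6, f_{uu} = 6, f_{vu} = -4, giving D = 20 > 0 with f_{vv} > 0, so the point is a local minimum.
f(-3/5, -7/5) = -53/5.

-53/5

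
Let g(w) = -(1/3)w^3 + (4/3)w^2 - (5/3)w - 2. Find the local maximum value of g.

Critical points: g'(w) = -w^2 + (8/3)w - 5/3 vanishes at w = 1, 5/3.
Since g''(w) = -2w + 8/3, we get g''(1) = 2/3 > 0 ⇒ local minimum; g''(5/3) = -2/3 < 0 ⇒ local maximum.
The local maximum is g(5/3) = -212/81.

-212/81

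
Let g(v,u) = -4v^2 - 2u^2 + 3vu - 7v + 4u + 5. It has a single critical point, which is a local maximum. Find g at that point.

∂g/∂v = -8v + 3u - 7 = 0 and ∂g/∂u = 3v - 4u + 4 = 0, so (v, u) = (-16/23, 11/23).
The Hessian has g_{vv} = -8, g_{uu} = -4, g_{vu} = 3, giving D = 23 > 0 with g_{vv} < 0, so the point is a local maximum.
g(-16/23, 11/23) = 193/23.

193/23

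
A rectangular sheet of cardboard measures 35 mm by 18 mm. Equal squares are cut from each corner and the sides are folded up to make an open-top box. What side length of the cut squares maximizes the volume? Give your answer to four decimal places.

With cut size x, the volume is V(x) = x(35 − 2x)(18 − 2x) for 0 < x < 9.
V'(x) = 12x^2 − 212x + 630. Setting V'(x) = 0 gives x ≈ 3.7808 (the root in (0, 9)).
V''(x) = 24x − 212 is negative there, so this is the maximum; V ≈ 1082.8702.

3.7808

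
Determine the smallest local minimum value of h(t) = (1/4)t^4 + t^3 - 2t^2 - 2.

-34

h'(t) = t^3 + 3t^2 - 4t = 0 at t = -4, 0, 1.
h''(t) = 3t^2 + 6t - 4. h''(-4) = 20 > 0 ⇒ local minimum; h''(0) = -4 < 0 ⇒ local maximum; h''(1) = 5 > 0 ⇒ local minimum.
The smallest local minimum is h(-4) = -34.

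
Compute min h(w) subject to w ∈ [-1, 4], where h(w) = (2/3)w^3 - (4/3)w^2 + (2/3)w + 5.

h'(w) = 2w^2 - (8/3)w + 2/3, which vanishes at w = 1/3 and w = 1.
Candidates: h(-1) = 7/3,  h(1/3) = 413/81,  h(1) = 5,  h(4) = 29.
The minimum over the interval is 7/3, attained at w = -1.

7/3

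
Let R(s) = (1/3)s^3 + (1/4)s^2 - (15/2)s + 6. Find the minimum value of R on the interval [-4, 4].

The derivative is s^2 + (1/2)s - 15/2, which vanishes at s = -3 and s = 5/2.
Candidates: R(-4) = 56/3, R(-3) = 87/4, R(5/2) = -287/48, R(4) = 4/3.
Hence the absolute minimum is -287/48 at s = 5/2.

-287/48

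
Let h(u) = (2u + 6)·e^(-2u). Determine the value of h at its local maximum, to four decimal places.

148.4132

h'(u) = 2·e^(-2u) + (2u + 6)·(-2)·e^(-2u) = (-4u - 10)·e^(-2u). Since e^(-2u) > 0, the only critical point is u = -5/2.
h''(-5/2) has the same sign as -4 < 0, so this is a local maximum.
h(-5/2) = (1)·e^(5) ≈ 148.4132.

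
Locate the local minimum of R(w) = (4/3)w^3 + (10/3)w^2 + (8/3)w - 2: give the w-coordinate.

-2/3

R'(w) = 4w^2 + (20/3)w + 8/3 = 0 at w = -1, -2/3.
Since R''(w) = 8w + 20/3, we get R''(-1) = -4/3 < 0 ⇒ local maximum; R''(-2/3) = 4/3 > 0 ⇒ local minimum.
Thus R has its local minimum at w = -2/3, with value -218/81.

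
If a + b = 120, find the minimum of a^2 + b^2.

7200

With a + b = 120, a^2 + b^2 = a^2 + (120 − a)^2.
The derivative 2a − 2(120 − a) = 4a − 240 vanishes at a = 60; second derivative 4 > 0, a minimum.
The minimum is 2·(60)^2 = 7200.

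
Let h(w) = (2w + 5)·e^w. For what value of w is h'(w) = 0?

-7/2

Differentiating with the product rule gives h'(w) = (2w + 7)·e^w. Since e^w > 0, the only critical point is w = -7/2.
h''(-7/2) has the same sign as 2 > 0, so this is a local minimum.
h(-7/2) = (-2)·e^(-7/2) ≈ -0.0604.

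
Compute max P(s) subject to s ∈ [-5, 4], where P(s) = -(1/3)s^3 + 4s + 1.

Differentiating, P'(s) = -s^2 + 4; which vanishes at s = -2 and s = 2.
Evaluating at the critical points and endpoints: P(-5) = 68/3; P(-2) = -13/3; P(2) = 19/3; P(4) = -13/3.
Hence the absolute maximum is 68/3 at s = -5.

68/3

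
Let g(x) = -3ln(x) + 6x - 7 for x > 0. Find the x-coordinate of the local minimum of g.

1/2

g'(x) = -3/x + 6 = 0 gives x = 1/2.
g''(x) = 3/x², which is positive for x > 0, so this is a local minimum.
g(1/2) = -3·ln(1/2) + 3 - 7 ≈ -1.9206.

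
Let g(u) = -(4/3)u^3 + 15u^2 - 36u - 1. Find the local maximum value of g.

Critical points: g'(u) = -4u^2 + 30u - 36 vanishes at u = 3/2, 6.
Second-derivative test with g''(u) = -8u + 30: g''(3/2) = 18 > 0 ⇒ local minimum; g''(6) = -18 < 0 ⇒ local maximum.
The local maximum is g(6) = 35.

35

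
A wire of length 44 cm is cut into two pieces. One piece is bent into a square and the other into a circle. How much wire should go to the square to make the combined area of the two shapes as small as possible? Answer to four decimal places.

24.6444

Let x be the length used for the square. Square side x/4; circle radius (44−x)/(2π).
A(x) = (x/4)² + π·((44−x)/(2π))² = x²/16 + (44−x)²/(4π) for 0 ≤ x ≤ 44. A'(x) = x/8 − (44−x)/(2π) = 0 gives x = 4·44/(π+4) ≈ 24.6444.
A'' = 1/8 + 1/(2π) > 0, so this gives the minimum combined area; x ≈ 24.6444 cm to the square.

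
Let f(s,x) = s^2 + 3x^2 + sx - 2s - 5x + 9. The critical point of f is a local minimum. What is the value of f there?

∂f/∂s = 2s + x - 2 = 0 and ∂f/∂x = s + 6x - 5 = 0, so (s, x) = (7/11, 8/11).
The Hessian has f_{ss} = 2, f_{xx} = 6, f_{sx} = 1, giving D = 11 > 0 with f_{ss} > 0, so the point is a local minimum.
f(7/11, 8/11) = 72/11.

72/11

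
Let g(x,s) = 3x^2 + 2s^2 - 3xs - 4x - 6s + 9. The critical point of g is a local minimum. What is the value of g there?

-77/15

∂g/∂x = 6x - 3s - 4 = 0 and ∂g/∂s = -3x + 4s - 6 = 0, so (x, s) = (34/15, 16/5).
The Hessian has g_{xx} = 6, g_{ss} = 4, g_{xs} = -3, giving D = 15 > 0 with g_{xx} > 0, so the point is a local minimum.
g(34/15, 16/5) = -77/15.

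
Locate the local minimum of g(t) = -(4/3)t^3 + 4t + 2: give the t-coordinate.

Critical points: g'(t) = -4t^2 + 4 vanishes at t = -1, 1.
g''(t) = -8t. g''(-1) = 8 > 0 ⇒ local minimum; g''(1) = -8 < 0 ⇒ local maximum.
So the local minimum value is g(-1) = -2/3.

-1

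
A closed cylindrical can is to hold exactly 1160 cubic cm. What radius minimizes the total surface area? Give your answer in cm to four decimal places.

5.6941

With radius r and height h, πr²h = 1160 so h = 1160/(πr²), and S(r) = 2πr² + 2πrh = 2πr² + 2·1160/r.
S'(r) = 4πr − 2·1160/r² = 0 ⇒ r³ = 1160/(2π), so r ≈ 5.6941 and h = 2r ≈ 11.3882.
S''(r) = 4π + 4·1160/r³ > 0, so this is the minimum; S ≈ 611.1576.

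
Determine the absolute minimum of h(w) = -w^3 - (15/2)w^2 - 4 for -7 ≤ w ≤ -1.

-133/2

The derivative is -3w^2 - 15w, whose only zero in [-7, -1] is w = -5.
Compare values at every candidate in [-7, -1]: h(-7) = -57/2; h(-5) = -133/2; h(-1) = -21/2.
Hence the absolute minimum is -133/2 at w = -5.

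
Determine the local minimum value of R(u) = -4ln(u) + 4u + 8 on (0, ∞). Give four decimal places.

R'(u) = -4/u + 4 = 0 gives u = 1.
R''(u) = 4/u², which is positive for u > 0, so this is a local minimum.
R(1) = -4·ln(1) + 4 + 8 ≈ 12.0000.

12.0000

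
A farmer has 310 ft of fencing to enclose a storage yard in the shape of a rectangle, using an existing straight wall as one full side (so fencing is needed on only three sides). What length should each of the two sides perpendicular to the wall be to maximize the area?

155/2

Let the sides perpendicular to the wall have length x and the parallel side y, so 2x + y = 310 and the area is A = xy = x(310 − 2x).
A'(x) = 310 − 4x = 0 gives x = 155/2, and A''(x) = −4 < 0 confirms a maximum.
Then y = 310 − 2·155/2 = 155 and A = 24025/2.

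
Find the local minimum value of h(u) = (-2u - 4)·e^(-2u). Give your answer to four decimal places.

-20.0855

h'(u) = (-2)·e^(-2u) + (-2u - 4)·(-2)·e^(-2u) = (4u + 6)·e^(-2u). Since e^(-2u) > 0, the only critical point is u = -3/2.
h''(-3/2) has the same sign as 4 > 0, so this is a local minimum.
h(-3/2) = (-1)·e^(3) ≈ -20.0855.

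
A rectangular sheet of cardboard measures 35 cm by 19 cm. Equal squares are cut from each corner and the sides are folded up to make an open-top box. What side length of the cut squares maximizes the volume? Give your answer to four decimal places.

3.9420

With cut size x, the volume is V(x) = x(35 − 2x)(19 − 2x) for 0 < x < 9.5.
V'(x) = 12x^2 − 216x + 665. Setting V'(x) = 0 gives x ≈ 3.9420 (the root in (0, 9.5)).
V''(x) = 24x − 216 is negative there, so this is the maximum; V ≈ 1188.2034.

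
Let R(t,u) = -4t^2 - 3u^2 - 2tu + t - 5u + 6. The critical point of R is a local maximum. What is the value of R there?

377/44

∂R/∂t = -8t - 2u + 1 = 0 and ∂R/∂u = -2t - 6u - 5 = 0, so (t, u) = (4/11, -21/22).
The Hessian has R_{tt} = -8, R_{uu} = -6, R_{tu} = -2, giving D = 44 > 0 with R_{tt} < 0, so the point is a local maximum.
R(4/11, -21/22) = 377/44.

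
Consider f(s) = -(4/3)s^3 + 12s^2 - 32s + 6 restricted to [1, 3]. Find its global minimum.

f'(s) = -4s^2 + 24s - 32, whose only zero in [1, 3] is s = 2.
Compare values at every candidate in [1, 3]: f(1) = -46/3, f(2) = -62/3, f(3) = -18.
The minimum over the interval is -62/3, attained at s = 2.

-62/3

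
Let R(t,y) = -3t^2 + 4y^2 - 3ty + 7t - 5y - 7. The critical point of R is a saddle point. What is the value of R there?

∂R/∂t = -6t - 3y + 7 = 0 and ∂R/∂y = -3t + 8y - 5 = 0, so (t, y) = (41/57, 17/19).
The Hessian has R_{tt} = -6, R_{yy} = 8, R_{ty} = -3, giving D = -57 < 0, so the point is a saddle point.
R(41/57, 17/19) = -383/57.

-383/57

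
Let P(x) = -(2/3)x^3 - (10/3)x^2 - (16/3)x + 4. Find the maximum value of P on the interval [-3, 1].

Differentiating, P'(x) = -2x^2 - (20/3)x - 16/3; which vanishes at x = -2 and x = -4/3.
Evaluating at the critical points and endpoints: P(-3) = 8; P(-2) = 20/3; P(-4/3) = 548/81; P(1) = -16/3.
Hence the absolute maximum is 8 at x = -3.

8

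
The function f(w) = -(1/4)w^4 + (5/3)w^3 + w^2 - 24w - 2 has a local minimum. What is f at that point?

Critical points: f'(w) = -w^3 + 5w^2 + 2w - 24 vanishes at w = -2, 3, 4.
f''(w) = -3w^2 + 10w + 2. f''(-2) = -30 < 0 ⇒ local maximum; f''(3) = 5 > 0 ⇒ local minimum; f''(4) = -6 < 0 ⇒ local maximum.
The local minimum is f(3) = -161/4.

-161/4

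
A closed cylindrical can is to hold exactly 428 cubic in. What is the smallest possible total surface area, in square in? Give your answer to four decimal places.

With radius r and height h, πr²h = 428 so h = 428/(πr²), and S(r) = 2πr² + 2πrh = 2πr² + 2·428/r.
S'(r) = 4πr − 2·428/r² = 0 ⇒ r³ = 428/(2π), so r ≈ 4.0840 and h = 2r ≈ 8.1680.
S''(r) = 4π + 4·428/r³ > 0, so this is the minimum; S ≈ 314.3960.

314.3960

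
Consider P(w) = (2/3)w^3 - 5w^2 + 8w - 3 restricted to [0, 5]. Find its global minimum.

-25/3

Differentiating, P'(w) = 2w^2 - 10w + 8; which vanishes at w = 1 and w = 4.
Compare values at every candidate in [0, 5]: P(0) = -3; P(1) = 2/3; P(4) = -25/3; P(5) = -14/3.
So the minimum is P(4) = -25/3.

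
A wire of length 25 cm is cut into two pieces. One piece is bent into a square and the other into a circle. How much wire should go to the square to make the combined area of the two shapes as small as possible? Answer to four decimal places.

Let x be the length used for the square. Square side x/4; circle radius (25−x)/(2π).
A(x) = (x/4)² + π·((25−x)/(2π))² = x²/16 + (25−x)²/(4π) for 0 ≤ x ≤ 25. A'(x) = x/8 − (25−x)/(2π) = 0 gives x = 4·25/(π+4) ≈ 14.0025.
A'' = 1/8 + 1/(2π) > 0, so this gives the minimum combined area; x ≈ 14.0025 cm to the square.

14.0025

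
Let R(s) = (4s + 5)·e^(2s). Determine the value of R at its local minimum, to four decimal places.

Differentiating with the product rule gives R'(s) = (8s + 14)·e^(2s). Since e^(2s) > 0, the only critical point is s = -7/4.
R''(-7/4) has the same sign as 8 > 0, so this is a local minimum.
R(-7/4) = (-2)·e^(-7/2) ≈ -0.0604.

-0.0604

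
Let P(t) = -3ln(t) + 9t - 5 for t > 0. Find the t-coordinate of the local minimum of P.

P'(t) = -3/t + 9 = 0 gives t = 1/3.
P''(t) = 3/t², which is positive for t > 0, so this is a local minimum.
P(1/3) = -3·ln(1/3) + 3 - 5 ≈ 1.2958.

1/3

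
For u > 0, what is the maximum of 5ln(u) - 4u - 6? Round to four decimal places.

-9.8843

g'(u) = 5/u − 4 = 0 gives u = 5/4.
g''(u) = -5/u², which is negative for u > 0, so this is a local maximum.
g(5/4) = 5·ln(5/4) - 5 - 6 ≈ -9.8843.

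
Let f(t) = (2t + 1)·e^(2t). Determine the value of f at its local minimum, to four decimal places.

Differentiating with the product rule gives f'(t) = (4t + 4)·e^(2t). Since e^(2t) > 0, the only critical point is t = -1.
f''(-1) has the same sign as 4 > 0, so this is a local minimum.
f(-1) = (-1)·e^(-2) ≈ -0.1353.

-0.1353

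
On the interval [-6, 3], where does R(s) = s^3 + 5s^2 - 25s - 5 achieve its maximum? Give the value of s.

-5

Differentiating, R'(s) = 3s^2 + 10s - 25; which vanishes at s = -5 and s = 5/3.
Evaluating at the critical points and endpoints: R(-6) = 109; R(-5) = 120; R(5/3) = -760/27; R(3) = -8.
The maximum over the interval is 120, attained at s = -5.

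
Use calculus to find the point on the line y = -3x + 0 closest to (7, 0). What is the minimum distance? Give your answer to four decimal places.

6.6408

Minimize D(x)^2 = (x - 7)^2 + (-3x)^2.
d/dx[D^2] = 2(x - 7) + 2·(-3)·(-3x) = 0 ⇒ x = 7/10.
Then y = -21/10 and the distance is √(441/10) ≈ 6.6408.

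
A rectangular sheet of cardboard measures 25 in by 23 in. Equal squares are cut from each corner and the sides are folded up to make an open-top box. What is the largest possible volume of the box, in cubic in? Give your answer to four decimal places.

With cut size x, the volume is V(x) = x(25 − 2x)(23 − 2x) for 0 < x < 11.5.
V'(x) = 12x^2 − 192x + 575. Setting V'(x) = 0 gives x ≈ 3.9896 (the root in (0, 11.5)).
V''(x) = 24x − 192 is negative there, so this is the maximum; V ≈ 1020.0052.

1020.0052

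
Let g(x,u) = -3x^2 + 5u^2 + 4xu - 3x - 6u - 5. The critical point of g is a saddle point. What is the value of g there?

-515/76

∂g/∂x = -6x + 4u - 3 = 0 and ∂g/∂u = 4x + 10u - 6 = 0, so (x, u) = (-3/38, 12/19).
The Hessian has g_{xx} = -6, g_{uu} = 10, g_{xu} = 4, giving D = -76 < 0, so the point is a saddle point.
g(-3/38, 12/19) = -515/76.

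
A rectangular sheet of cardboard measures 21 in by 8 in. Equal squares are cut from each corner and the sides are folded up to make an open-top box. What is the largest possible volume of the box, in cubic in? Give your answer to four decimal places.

With cut size x, the volume is V(x) = x(21 − 2x)(8 − 2x) for 0 < x < 4.
V'(x) = 12x^2 − 116x + 168. Setting V'(x) = 0 gives x ≈ 1.7737 (the root in (0, 4)).
V''(x) = 24x − 116 is negative there, so this is the maximum; V ≈ 137.8332.

137.8332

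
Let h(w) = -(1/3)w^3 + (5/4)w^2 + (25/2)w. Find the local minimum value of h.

h'(w) = -w^2 + (5/2)w + 25/2 = 0 at w = -5/2, 5.
h''(w) = -2w + 5/2. h''(-5/2) = 15/2 > 0 ⇒ local minimum; h''(5) = -15/2 < 0 ⇒ local maximum.
The local minimum is h(-5/2) = -875/48.

-875/48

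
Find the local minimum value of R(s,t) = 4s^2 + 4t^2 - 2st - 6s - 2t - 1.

-61/15

∂R/∂s = 8s - 2t - 6 = 0 and ∂R/∂t = -2s + 8t - 2 = 0, so (s, t) = (13/15, 7/15).
The Hessian has R_{ss} = 8, R_{tt} = 8, R_{st} = -2, giving D = 60 > 0 with R_{ss} > 0, so the point is a local minimum.
R(13/15, 7/15) = -61/15.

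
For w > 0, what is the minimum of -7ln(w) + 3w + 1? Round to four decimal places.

f'(w) = -7/w + 3 = 0 gives w = 7/3.
f''(w) = 7/w², which is positive for w > 0, so this is a local minimum.
f(7/3) = -7·ln(7/3) + 7 + 1 ≈ 2.0689.

2.0689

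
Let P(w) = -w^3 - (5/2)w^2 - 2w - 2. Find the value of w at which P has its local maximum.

-2/3

P'(w) = -3w^2 - 5w - 2 = 0 at w = -1, -2/3.
Second-derivative test with P''(w) = -6w - 5: P''(-1) = 1 > 0 ⇒ local minimum; P''(-2/3) = -1 < 0 ⇒ local maximum.
So the local maximum value is P(-2/3) = -40/27.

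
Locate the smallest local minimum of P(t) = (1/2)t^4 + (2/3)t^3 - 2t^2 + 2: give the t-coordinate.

P'(t) = 2t^3 + 2t^2 - 4t. Setting P'(t) = 0 gives t ∈ {-2, 0, 1}.
Second-derivative test with P''(t) = 6t^2 + 4t - 4: P''(-2) = 12 > 0 ⇒ local minimum; P''(0) = -4 < 0 ⇒ local maximum; P''(1) = 6 > 0 ⇒ local minimum.
The smallest local minimum is P(-2) = -10/3.

-2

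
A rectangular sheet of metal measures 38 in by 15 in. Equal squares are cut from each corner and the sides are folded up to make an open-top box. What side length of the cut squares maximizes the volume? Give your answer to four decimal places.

3.3081

With cut size x, the volume is V(x) = x(38 − 2x)(15 − 2x) for 0 < x < 7.5.
V'(x) = 12x^2 − 212x + 570. Setting V'(x) = 0 gives x ≈ 3.3081 (the root in (0, 7.5)).
V''(x) = 24x − 212 is negative there, so this is the maximum; V ≈ 870.4124.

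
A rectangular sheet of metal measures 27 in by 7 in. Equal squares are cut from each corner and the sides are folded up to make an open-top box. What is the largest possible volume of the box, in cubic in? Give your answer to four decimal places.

144.7271

With cut size x, the volume is V(x) = x(27 − 2x)(7 − 2x) for 0 < x < 3.5.
V'(x) = 12x^2 − 136x + 189. Setting V'(x) = 0 gives x ≈ 1.6218 (the root in (0, 3.5)).
V''(x) = 24x − 136 is negative there, so this is the maximum; V ≈ 144.7271.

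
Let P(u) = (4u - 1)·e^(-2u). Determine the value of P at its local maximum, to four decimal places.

0.4463

P'(u) = 4·e^(-2u) + (4u - 1)·(-2)·e^(-2u) = (-8u + 6)·e^(-2u). Since e^(-2u) > 0, the only critical point is u = 3/4.
P''(3/4) has the same sign as -8 < 0, so this is a local maximum.
P(3/4) = (2)·e^(-3/2) ≈ 0.4463.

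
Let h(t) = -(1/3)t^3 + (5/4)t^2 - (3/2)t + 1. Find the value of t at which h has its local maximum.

Critical points: h'(t) = -t^2 + (5/2)t - 3/2 vanishes at t = 1, 3/2.
Second-derivative test with h''(t) = -2t + 5/2: h''(1) = 1/2 > 0 ⇒ local minimum; h''(3/2) = -1/2 < 0 ⇒ local maximum.
Thus h has its local maximum at t = 3/2, with value 7/16.

3/2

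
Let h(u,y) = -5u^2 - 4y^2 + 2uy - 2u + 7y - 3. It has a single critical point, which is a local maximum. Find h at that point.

5/76

∂h/∂u = -10u + 2y - 2 = 0 and ∂h/∂y = 2u - 8y + 7 = 0, so (u, y) = (-1/38, 33/38).
The Hessian has h_{uu} = -10, h_{yy} = -8, h_{uy} = 2, giving D = 76 > 0 with h_{uu} < 0, so the point is a local maximum.
h(-1/38, 33/38) = 5/76.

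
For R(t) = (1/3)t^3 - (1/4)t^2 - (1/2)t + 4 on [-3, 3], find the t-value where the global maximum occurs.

R'(t) = t^2 - (1/2)t - 1/2, which vanishes at t = -1/2 and t = 1.
Compare values at every candidate in [-3, 3]: R(-3) = -23/4, R(-1/2) = 199/48, R(1) = 43/12, R(3) = 37/4.
Hence the absolute maximum is 37/4 at t = 3.

3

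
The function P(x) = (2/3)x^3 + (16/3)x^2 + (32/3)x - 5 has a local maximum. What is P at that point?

-5

P'(x) = 2x^2 + (32/3)x + 32/3 = 0 at x = -4, -4/3.
Second-derivative test with P''(x) = 4x + 32/3: P''(-4) = -16/3 < 0 ⇒ local maximum; P''(-4/3) = 16/3 > 0 ⇒ local minimum.
The local maximum is P(-4) = -5.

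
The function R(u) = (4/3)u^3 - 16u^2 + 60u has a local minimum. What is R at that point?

Critical points: R'(u) = 4u^2 - 32u + 60 vanishes at u = 3, 5.
Second-derivative test with R''(u) = 8u - 32: R''(3) = -8 < 0 ⇒ local maximum; R''(5) = 8 > 0 ⇒ local minimum.
Thus R has its local minimum at u = 5, with value 200/3.

200/3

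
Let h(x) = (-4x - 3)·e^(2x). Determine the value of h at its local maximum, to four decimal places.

0.1642

By the product rule, h'(x) = (-8x - 10)·e^(2x). Since e^(2x) > 0, the only critical point is x = -5/4.
h''(-5/4) has the same sign as -8 < 0, so this is a local maximum.
h(-5/4) = (2)·e^(-5/2) ≈ 0.1642.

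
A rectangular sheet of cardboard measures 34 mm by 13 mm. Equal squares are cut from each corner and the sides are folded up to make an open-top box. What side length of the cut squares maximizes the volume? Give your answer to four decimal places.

With cut size x, the volume is V(x) = x(34 − 2x)(13 − 2x) for 0 < x < 6.5.
V'(x) = 12x^2 − 188x + 442. Setting V'(x) = 0 gives x ≈ 2.8808 (the root in (0, 6.5)).
V''(x) = 24x − 188 is negative there, so this is the maximum; V ≈ 588.8379.

2.8808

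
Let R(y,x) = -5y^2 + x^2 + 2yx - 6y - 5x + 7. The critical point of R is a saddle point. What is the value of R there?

19/24

∂R/∂y = -10y + 2x - 6 = 0 and ∂R/∂x = 2y + 2x - 5 = 0, so (y, x) = (-1/12, 31/12).
The Hessian has R_{yy} = -10, R_{xx} = 2, R_{yx} = 2, giving D = -24 < 0, so the point is a saddle point.
R(-1/12, 31/12) = 19/24.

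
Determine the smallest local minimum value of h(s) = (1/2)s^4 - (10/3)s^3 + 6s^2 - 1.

h'(s) = 2s^3 - 10s^2 + 12s. Setting h'(s) = 0 gives s ∈ {0, 2, 3}.
Second-derivative test with h''(s) = 6s^2 - 20s + 12: h''(0) = 12 > 0 ⇒ local minimum; h''(2) = -4 < 0 ⇒ local maximum; h''(3) = 6 > 0 ⇒ local minimum.
The smallest local minimum is h(0) = -1.

-1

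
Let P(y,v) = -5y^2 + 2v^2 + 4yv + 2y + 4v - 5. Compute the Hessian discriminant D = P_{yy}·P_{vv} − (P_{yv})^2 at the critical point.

∂P/∂y = -10y + 4v + 2 = 0 and ∂P/∂v = 4y + 4v + 4 = 0, so (y, v) = (-1/7, -6/7).
The Hessian has P_{yy} = -10, P_{vv} = 4, P_{yv} = 4, giving D = -56 < 0, so the point is a saddle point.
D = (-10)·(4) − (4)^2 = -56.

-56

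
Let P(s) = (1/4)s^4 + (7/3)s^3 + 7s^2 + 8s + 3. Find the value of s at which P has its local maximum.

Critical points: P'(s) = s^3 + 7s^2 + 14s + 8 vanishes at s = -4, -2, -1.
P''(s) = 3s^2 + 14s + 14. P''(-4) = 6 > 0 ⇒ local minimum; P''(-2) = -2 < 0 ⇒ local maximum; P''(-1) = 3 > 0 ⇒ local minimum.
So the local maximum value is P(-2) = 1/3.

-2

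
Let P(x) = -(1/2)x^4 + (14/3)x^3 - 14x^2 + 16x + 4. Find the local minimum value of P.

P'(x) = -2x^3 + 14x^2 - 28x + 16 = 0 at x = 1, 2, 4.
Second-derivative test with P''(x) = -6x^2 + 28x - 28: P''(1) = -6 < 0 ⇒ local maximum; P''(2) = 4 > 0 ⇒ local minimum; P''(4) = -12 < 0 ⇒ local maximum.
Thus P has its local minimum at x = 2, with value 28/3.

28/3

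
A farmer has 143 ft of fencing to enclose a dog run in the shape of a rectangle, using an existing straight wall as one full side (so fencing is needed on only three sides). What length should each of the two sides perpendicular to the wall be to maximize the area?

143/4

Let the sides perpendicular to the wall have length x and the parallel side y, so 2x + y = 143 and the area is A = xy = x(143 − 2x).
A'(x) = 143 − 4x = 0 gives x = 143/4, and A''(x) = −4 < 0 confirms a maximum.
Then y = 143 − 2·143/4 = 143/2 and A = 20449/8.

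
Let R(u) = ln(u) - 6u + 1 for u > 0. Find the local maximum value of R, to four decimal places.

R'(u) = 1/u − 6 = 0 gives u = 1/6.
R''(u) = -1/u², which is negative for u > 0, so this is a local maximum.
R(1/6) = 1·ln(1/6) - 1 + 1 ≈ -1.7918.

-1.7918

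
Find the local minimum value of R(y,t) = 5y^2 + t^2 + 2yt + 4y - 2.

∂R/∂y = 10y + 2t + 4 = 0 and ∂R/∂t = 2y + 2t = 0, so (y, t) = (-1/2, 1/2).
The Hessian has R_{yy} = 10, R_{tt} = 2, R_{yt} = 2, giving D = 16 > 0 with R_{yy} > 0, so the point is a local minimum.
R(-1/2, 1/2) = -3.

-3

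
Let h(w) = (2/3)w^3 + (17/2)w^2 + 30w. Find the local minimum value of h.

h'(w) = 2w^2 + 17w + 30 = 0 at w = -6, -5/2.
h''(w) = 4w + 17. h''(-6) = -7 < 0 ⇒ local maximum; h''(-5/2) = 7 > 0 ⇒ local minimum.
Thus h has its local minimum at w = -5/2, with value -775/24.

-775/24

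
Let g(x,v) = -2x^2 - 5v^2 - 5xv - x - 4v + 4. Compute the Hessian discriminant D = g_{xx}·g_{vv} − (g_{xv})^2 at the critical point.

15

∂g/∂x = -4x - 5v - 1 = 0 and ∂g/∂v = -5x - 10v - 4 = 0, so (x, v) = (2/3, -11/15).
The Hessian has g_{xx} = -4, g_{vv} = -10, g_{xv} = -5, giving D = 15 > 0 with g_{xx} < 0, so the point is a local maximum.
D = (-4)·(-10) − (-5)^2 = 15.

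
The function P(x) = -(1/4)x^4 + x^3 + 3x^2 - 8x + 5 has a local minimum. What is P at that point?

P'(x) = -x^3 + 3x^2 + 6x - 8. Setting P'(x) = 0 gives x ∈ {-2, 1, 4}.
Since P''(x) = -3x^2 + 6x + 6, we get P''(-2) = -18 < 0 ⇒ local maximum; P''(1) = 9 > 0 ⇒ local minimum; P''(4) = -18 < 0 ⇒ local maximum.
The local minimum is P(1) = 3/4.

3/4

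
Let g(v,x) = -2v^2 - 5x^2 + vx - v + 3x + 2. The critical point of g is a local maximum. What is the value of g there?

98/39

∂g/∂v = -4v + x - 1 = 0 and ∂g/∂x = v - 10x + 3 = 0, so (v, x) = (-7/39, 11/39).
The Hessian has g_{vv} = -4, g_{xx} = -10, g_{vx} = 1, giving D = 39 > 0 with g_{vv} < 0, so the point is a local maximum.
g(-7/39, 11/39) = 98/39.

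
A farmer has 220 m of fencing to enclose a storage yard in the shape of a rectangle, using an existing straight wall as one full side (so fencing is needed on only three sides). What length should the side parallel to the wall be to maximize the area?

110

Let the sides perpendicular to the wall have length x and the parallel side y, so 2x + y = 220 and the area is A = xy = x(220 − 2x).
A'(x) = 220 − 4x = 0 gives x = 55, and A''(x) = −4 < 0 confirms a maximum.
Then y = 220 − 2·55 = 110 and A = 6050.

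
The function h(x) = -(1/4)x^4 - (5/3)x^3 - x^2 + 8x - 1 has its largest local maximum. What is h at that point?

h'(x) = -x^3 - 5x^2 - 2x + 8. Setting h'(x) = 0 gives x ∈ {-4, -2, 1}.
Second-derivative test with h''(x) = -3x^2 - 10x - 2: h''(-4) = -10 < 0 ⇒ local maximum; h''(-2) = 6 > 0 ⇒ local minimum; h''(1) = -15 < 0 ⇒ local maximum.
So the largest local maximum value is h(1) = 49/12.

49/12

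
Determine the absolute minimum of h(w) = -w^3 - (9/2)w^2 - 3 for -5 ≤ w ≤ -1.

-33/2

Differentiating, h'(w) = -3w^2 - 9w; whose only zero in [-5, -1] is w = -3.
Evaluating at the critical points and endpoints: h(-5) = 19/2, h(-3) = -33/2, h(-1) = -13/2.
Hence the absolute minimum is -33/2 at w = -3.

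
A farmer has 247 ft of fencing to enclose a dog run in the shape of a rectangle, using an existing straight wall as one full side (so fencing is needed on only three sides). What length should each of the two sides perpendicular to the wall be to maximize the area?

Let the sides perpendicular to the wall have length x and the parallel side y, so 2x + y = 247 and the area is A = xy = x(247 − 2x).
A'(x) = 247 − 4x = 0 gives x = 247/4, and A''(x) = −4 < 0 confirms a maximum.
Then y = 247 − 2·247/4 = 247/2 and A = 61009/8.

247/4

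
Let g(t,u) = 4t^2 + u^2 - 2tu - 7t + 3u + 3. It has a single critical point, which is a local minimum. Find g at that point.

∂g/∂t = 8t - 2u - 7 = 0 and ∂g/∂u = -2t + 2u + 3 = 0, so (t, u) = (2/3, -5/6).
The Hessian has g_{tt} = 8, g_{uu} = 2, g_{tu} = -2, giving D = 12 > 0 with g_{tt} > 0, so the point is a local minimum.
g(2/3, -5/6) = -7/12.

-7/12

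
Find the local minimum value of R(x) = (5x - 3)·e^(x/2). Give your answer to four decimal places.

-4.9659

By the product rule, R'(x) = ((5/2)x + 7/2)·e^(x/2). Since e^(x/2) > 0, the only critical point is x = -7/5.
R''(-7/5) has the same sign as 5/2 > 0, so this is a local minimum.
R(-7/5) = (-10)·e^(-7/10) ≈ -4.9659.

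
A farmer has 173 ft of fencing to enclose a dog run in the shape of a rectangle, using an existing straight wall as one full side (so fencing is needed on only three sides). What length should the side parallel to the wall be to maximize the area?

173/2

Let the sides perpendicular to the wall have length x and the parallel side y, so 2x + y = 173 and the area is A = xy = x(173 − 2x).
A'(x) = 173 − 4x = 0 gives x = 173/4, and A''(x) = −4 < 0 confirms a maximum.
Then y = 173 − 2·173/4 = 173/2 and A = 29929/8.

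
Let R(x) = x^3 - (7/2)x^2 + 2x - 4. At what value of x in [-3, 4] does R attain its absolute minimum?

Differentiating, R'(x) = 3x^2 - 7x + 2; which vanishes at x = 1/3 and x = 2.
Evaluating at the critical points and endpoints: R(-3) = -137/2; R(1/3) = -199/54; R(2) = -6; R(4) = 12.
The minimum over the interval is -137/2, attained at x = -3.

-3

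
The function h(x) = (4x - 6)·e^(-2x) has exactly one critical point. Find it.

h'(x) = 4·e^(-2x) + (4x - 6)·(-2)·e^(-2x) = (-8x + 16)·e^(-2x). Since e^(-2x) > 0, the only critical point is x = 2.
h''(2) has the same sign as -8 < 0, so this is a local maximum.
h(2) = (2)·e^(-4) ≈ 0.0366.

2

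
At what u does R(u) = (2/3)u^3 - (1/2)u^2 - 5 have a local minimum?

1/2

Critical points: R'(u) = 2u^2 - u vanishes at u = 0, 1/2.
R''(u) = 4u - 1. R''(0) = -1 < 0 ⇒ local maximum; R''(1/2) = 1 > 0 ⇒ local minimum.
The local minimum is R(1/2) = -121/24.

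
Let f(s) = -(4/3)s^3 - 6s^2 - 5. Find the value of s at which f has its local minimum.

f'(s) = -4s^2 - 12s. Setting f'(s) = 0 gives s ∈ {-3, 0}.
f''(s) = -8s - 12. f''(-3) = 12 > 0 ⇒ local minimum; f''(0) = -12 < 0 ⇒ local maximum.
The local minimum is f(-3) = -23.

-3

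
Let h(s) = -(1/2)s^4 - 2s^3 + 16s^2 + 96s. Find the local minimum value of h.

-261/2

h'(s) = -2s^3 - 6s^2 + 32s + 96. Setting h'(s) = 0 gives s ∈ {-4, -3, 4}.
Second-derivative test with h''(s) = -6s^2 - 12s + 32: h''(-4) = -16 < 0 ⇒ local maximum; h''(-3) = 14 > 0 ⇒ local minimum; h''(4) = -112 < 0 ⇒ local maximum.
Thus h has its local minimum at s = -3, with value -261/2.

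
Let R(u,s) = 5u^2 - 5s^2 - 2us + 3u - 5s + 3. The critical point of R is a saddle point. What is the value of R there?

∂R/∂u = 10u - 2s + 3 = 0 and ∂R/∂s = -2u - 10s - 5 = 0, so (u, s) = (-5/13, -11/26).
The Hessian has R_{uu} = 10, R_{ss} = -10, R_{us} = -2, giving D = -104 < 0, so the point is a saddle point.
R(-5/13, -11/26) = 181/52.

181/52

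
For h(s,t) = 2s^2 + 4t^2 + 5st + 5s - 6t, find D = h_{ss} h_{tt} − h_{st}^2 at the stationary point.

7

∂h/∂s = 4s + 5t + 5 = 0 and ∂h/∂t = 5s + 8t - 6 = 0, so (s, t) = (-10, 7).
The Hessian has h_{ss} = 4, h_{tt} = 8, h_{st} = 5, giving D = 7 > 0 with h_{ss} > 0, so the point is a local minimum.
D = (4)·(8) − (5)^2 = 7.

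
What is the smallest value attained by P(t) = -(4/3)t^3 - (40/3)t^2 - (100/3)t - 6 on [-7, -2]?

-6

The derivative is -4t^2 - (80/3)t - 100/3, whose only zero in [-7, -2] is t = -5.
Candidates: P(-7) = 94/3, P(-5) = -6, P(-2) = 18.
The minimum over the interval is -6, attained at t = -5.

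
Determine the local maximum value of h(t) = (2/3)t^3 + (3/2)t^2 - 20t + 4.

h'(t) = 2t^2 + 3t - 20. Setting h'(t) = 0 gives t ∈ {-4, 5/2}.
h''(t) = 4t + 3. h''(-4) = -13 < 0 ⇒ local maximum; h''(5/2) = 13 > 0 ⇒ local minimum.
Thus h has its local maximum at t = -4, with value 196/3.

196/3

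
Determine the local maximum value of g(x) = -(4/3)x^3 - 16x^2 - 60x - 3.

69

g'(x) = -4x^2 - 32x - 60 = 0 at x = -5, -3.
Second-derivative test with g''(x) = -8x - 32: g''(-5) = 8 > 0 ⇒ local minimum; g''(-3) = -8 < 0 ⇒ local maximum.
The local maximum is g(-3) = 69.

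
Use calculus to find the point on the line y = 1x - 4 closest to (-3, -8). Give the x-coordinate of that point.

-7/2

Minimize D(x)^2 = (x + 3)^2 + (x + 4)^2.
d/dx[D^2] = 2(x + 3) + 2·1·(x + 4) = 0 ⇒ x = -7/2.
Then y = -15/2 and the distance is √(1/2) ≈ 0.7071.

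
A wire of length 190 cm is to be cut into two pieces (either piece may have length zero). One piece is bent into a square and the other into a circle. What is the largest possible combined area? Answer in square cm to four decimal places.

2872.7467

Let x be the length used for the square. Square side x/4; circle radius (190−x)/(2π).
A(x) = (x/4)² + π·((190−x)/(2π))² = x²/16 + (190−x)²/(4π) for 0 ≤ x ≤ 190. A'(x) = x/8 − (190−x)/(2π) = 0 gives x = 4·190/(π+4) ≈ 106.4188.
A'' > 0, so the interior critical point is a minimum; the maximum is at an endpoint. A(0) = 2872.7467 and A(190) = 2256.2500, so the largest area is 2872.7467.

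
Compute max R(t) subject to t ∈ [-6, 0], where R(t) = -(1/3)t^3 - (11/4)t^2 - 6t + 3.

12

Differentiating, R'(t) = -t^2 - (11/2)t - 6; which vanishes at t = -4 and t = -3/2.
Evaluating at the critical points and endpoints: R(-6) = 12,  R(-4) = 13/3,  R(-3/2) = 111/16,  R(0) = 3.
So the maximum is R(-6) = 12.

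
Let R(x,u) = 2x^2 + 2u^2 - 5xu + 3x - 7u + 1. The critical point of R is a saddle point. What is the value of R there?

∂R/∂x = 4x - 5u + 3 = 0 and ∂R/∂u = -5x + 4u - 7 = 0, so (x, u) = (-23/9, -13/9).
The Hessian has R_{xx} = 4, R_{uu} = 4, R_{xu} = -5, giving D = -9 < 0, so the point is a saddle point.
R(-23/9, -13/9) = 20/9.

20/9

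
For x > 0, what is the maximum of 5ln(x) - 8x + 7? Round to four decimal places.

-0.3500

P'(x) = 5/x − 8 = 0 gives x = 5/8.
P''(x) = -5/x², which is negative for x > 0, so this is a local maximum.
P(5/8) = 5·ln(5/8) - 5 + 7 ≈ -0.3500.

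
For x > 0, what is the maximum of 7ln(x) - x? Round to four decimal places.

g'(x) = 7/x − 1 = 0 gives x = 7.
g''(x) = -7/x², which is negative for x > 0, so this is a local maximum.
g(7) = 7·ln(7) - 7 ≈ 6.6214.

6.6214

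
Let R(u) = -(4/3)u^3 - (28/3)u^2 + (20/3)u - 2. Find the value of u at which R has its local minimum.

-5

R'(u) = -4u^2 - (56/3)u + 20/3 = 0 at u = -5, 1/3.
R''(u) = -8u - 56/3. R''(-5) = 64/3 > 0 ⇒ local minimum; R''(1/3) = -64/3 < 0 ⇒ local maximum.
So the local minimum value is R(-5) = -102.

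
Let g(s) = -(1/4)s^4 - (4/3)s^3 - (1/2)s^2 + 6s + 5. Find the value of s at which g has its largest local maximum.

1

g'(s) = -s^3 - 4s^2 - s + 6. Setting g'(s) = 0 gives s ∈ {-3, -2, 1}.
g''(s) = -3s^2 - 8s - 1. g''(-3) = -4 < 0 ⇒ local maximum; g''(-2) = 3 > 0 ⇒ local minimum; g''(1) = -12 < 0 ⇒ local maximum.
So the largest local maximum value is g(1) = 107/12.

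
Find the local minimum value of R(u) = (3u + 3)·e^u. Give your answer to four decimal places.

-0.4060

R'(u) = 3·e^u + (3u + 3)·1·e^u = (3u + 6)·e^u. Since e^u > 0, the only critical point is u = -2.
R''(-2) has the same sign as 3 > 0, so this is a local minimum.
R(-2) = (-3)·e^(-2) ≈ -0.4060.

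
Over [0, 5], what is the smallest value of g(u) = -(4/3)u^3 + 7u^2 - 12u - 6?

Differentiating, g'(u) = -4u^2 + 14u - 12; which vanishes at u = 3/2 and u = 2.
Compare values at every candidate in [0, 5]: g(0) = -6; g(3/2) = -51/4; g(2) = -38/3; g(5) = -173/3.
The minimum over the interval is -173/3, attained at u = 5.

-173/3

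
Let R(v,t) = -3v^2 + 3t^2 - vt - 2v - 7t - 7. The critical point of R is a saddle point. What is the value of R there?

∂R/∂v = -6v - t - 2 = 0 and ∂R/∂t = -v + 6t - 7 = 0, so (v, t) = (-19/37, 40/37).
The Hessian has R_{vv} = -6, R_{tt} = 6, R_{vt} = -1, giving D = -37 < 0, so the point is a saddle point.
R(-19/37, 40/37) = -380/37.

-380/37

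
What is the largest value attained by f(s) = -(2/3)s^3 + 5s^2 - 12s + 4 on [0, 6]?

The derivative is -2s^2 + 10s - 12, which vanishes at s = 2 and s = 3.
Evaluating at the critical points and endpoints: f(0) = 4; f(2) = -16/3; f(3) = -5; f(6) = -32.
So the maximum is f(0) = 4.

4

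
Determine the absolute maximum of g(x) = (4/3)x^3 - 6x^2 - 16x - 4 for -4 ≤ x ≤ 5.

g'(x) = 4x^2 - 12x - 16, which vanishes at x = -1 and x = 4.
Evaluating at the critical points and endpoints: g(-4) = -364/3; g(-1) = 14/3; g(4) = -236/3; g(5) = -202/3.
Hence the absolute maximum is 14/3 at x = -1.

14/3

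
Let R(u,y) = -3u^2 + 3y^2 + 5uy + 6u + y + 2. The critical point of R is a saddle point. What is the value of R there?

197/61

∂R/∂u = -6u + 5y + 6 = 0 and ∂R/∂y = 5u + 6y + 1 = 0, so (u, y) = (31/61, -36/61).
The Hessian has R_{uu} = -6, R_{yy} = 6, R_{uy} = 5, giving D = -61 < 0, so the point is a saddle point.
R(31/61, -36/61) = 197/61.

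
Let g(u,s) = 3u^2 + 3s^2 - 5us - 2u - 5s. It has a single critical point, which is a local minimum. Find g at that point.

-137/11

∂g/∂u = 6u - 5s - 2 = 0 and ∂g/∂s = -5u + 6s - 5 = 0, so (u, s) = (37/11, 40/11).
The Hessian has g_{uu} = 6, g_{ss} = 6, g_{us} = -5, giving D = 11 > 0 with g_{uu} > 0, so the point is a local minimum.
g(37/11, 40/11) = -137/11.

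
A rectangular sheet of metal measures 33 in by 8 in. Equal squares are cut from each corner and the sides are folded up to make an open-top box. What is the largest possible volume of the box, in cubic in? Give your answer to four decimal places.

With cut size x, the volume is V(x) = x(33 − 2x)(8 − 2x) for 0 < x < 4.
V'(x) = 12x^2 − 164x + 264. Setting V'(x) = 0 gives x ≈ 1.8640 (the root in (0, 4)).
V''(x) = 24x − 164 is negative there, so this is the maximum; V ≈ 233.0932.

233.0932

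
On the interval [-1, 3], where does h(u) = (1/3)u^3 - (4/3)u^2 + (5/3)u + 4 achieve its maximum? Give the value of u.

3

h'(u) = u^2 - (8/3)u + 5/3, which vanishes at u = 1 and u = 5/3.
Candidates: h(-1) = 2/3, h(1) = 14/3, h(5/3) = 374/81, h(3) = 6.
Hence the absolute maximum is 6 at u = 3.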